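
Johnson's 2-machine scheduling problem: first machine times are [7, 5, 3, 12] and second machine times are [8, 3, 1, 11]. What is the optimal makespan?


Apply Johnson's rule:
  Group 1 (a <= b): [(1, 7, 8)]
  Group 2 (a > b): [(4, 12, 11), (2, 5, 3), (3, 3, 1)]
Optimal job order: [1, 4, 2, 3]
Schedule:
  Job 1: M1 done at 7, M2 done at 15
  Job 4: M1 done at 19, M2 done at 30
  Job 2: M1 done at 24, M2 done at 33
  Job 3: M1 done at 27, M2 done at 34
Makespan = 34

34


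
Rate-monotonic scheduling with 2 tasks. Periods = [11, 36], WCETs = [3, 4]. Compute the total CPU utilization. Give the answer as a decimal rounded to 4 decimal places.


Compute individual utilizations (exact fractions):
  Task 1: C/T = 3/11 (approx. 0.2727)
  Task 2: C/T = 4/36 = 1/9 (approx. 0.1111)
Total utilization U = 3/11 + 1/9 = 38/99
Rounded to 4 decimal places: U = 0.3838
RM (Liu & Layland) bound for 2 tasks = 0.828427; compare with U = 38/99 (approx. 0.383838)
U <= bound, so schedulable by RM sufficient condition.

0.3838


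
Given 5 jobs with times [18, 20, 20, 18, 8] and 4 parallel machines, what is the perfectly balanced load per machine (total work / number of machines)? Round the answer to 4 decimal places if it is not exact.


Total processing time = 18 + 20 + 20 + 18 + 8 = 84
Number of machines = 4
Ideal balanced load = 84 / 4 = 21.0

21.0


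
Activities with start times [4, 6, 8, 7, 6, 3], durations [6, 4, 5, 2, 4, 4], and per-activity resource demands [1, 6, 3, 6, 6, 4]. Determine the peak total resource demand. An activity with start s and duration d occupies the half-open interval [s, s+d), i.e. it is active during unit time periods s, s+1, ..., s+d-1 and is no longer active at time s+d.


Each activity i is active on [start_i, start_i + duration_i).
Compute total resource usage per time slot:
  t=0: active resources = [], total = 0
  t=1: active resources = [], total = 0
  t=2: active resources = [], total = 0
  t=3: active resources = [4], total = 4
  t=4: active resources = [1, 4], total = 5
  t=5: active resources = [1, 4], total = 5
  t=6: active resources = [1, 6, 6, 4], total = 17
  t=7: active resources = [1, 6, 6, 6], total = 19
  t=8: active resources = [1, 6, 3, 6, 6], total = 22
  t=9: active resources = [1, 6, 3, 6], total = 16
  t=10: active resources = [3], total = 3
  t=11: active resources = [3], total = 3
  t=12: active resources = [3], total = 3
Peak resource demand = 22

22


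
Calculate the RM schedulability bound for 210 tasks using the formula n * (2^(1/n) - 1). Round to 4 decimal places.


Compute 2^(1/210) = 1.0033061542
Subtract 1: 1.0033061542 - 1 = 0.0033061542
Multiply by n: 210 * 0.0033061542 = 0.6942923820
Round to 4 dp: 0.6943

0.6943


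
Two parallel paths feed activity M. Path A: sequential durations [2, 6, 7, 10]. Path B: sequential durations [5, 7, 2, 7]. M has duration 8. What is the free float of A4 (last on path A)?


ES(A4) = sum of predecessors on chain A = 15
EF(A4) = ES + duration = 15 + 10 = 25
Successor of A4 is M. ES(M) = max(sum(A), sum(B)) = max(25, 21) = 25
Free float = ES(successor) - EF(current) = 25 - 25 = 0

0


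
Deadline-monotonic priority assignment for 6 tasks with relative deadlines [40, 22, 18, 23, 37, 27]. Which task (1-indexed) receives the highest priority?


Sort tasks by relative deadline (ascending):
  Task 3: deadline = 18
  Task 2: deadline = 22
  Task 4: deadline = 23
  Task 6: deadline = 27
  Task 5: deadline = 37
  Task 1: deadline = 40
Priority order (highest first): [3, 2, 4, 6, 5, 1]
Highest priority task = 3

3


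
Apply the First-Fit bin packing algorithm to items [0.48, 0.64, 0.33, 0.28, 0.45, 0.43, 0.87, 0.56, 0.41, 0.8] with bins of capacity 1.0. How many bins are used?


Place items sequentially using First-Fit:
  Item 0.48 -> new Bin 1
  Item 0.64 -> new Bin 2
  Item 0.33 -> Bin 1 (now 0.81)
  Item 0.28 -> Bin 2 (now 0.92)
  Item 0.45 -> new Bin 3
  Item 0.43 -> Bin 3 (now 0.88)
  Item 0.87 -> new Bin 4
  Item 0.56 -> new Bin 5
  Item 0.41 -> Bin 5 (now 0.97)
  Item 0.8 -> new Bin 6
Total bins used = 6

6


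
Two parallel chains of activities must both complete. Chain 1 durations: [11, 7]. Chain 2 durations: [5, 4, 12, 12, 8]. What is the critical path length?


Path A total = 11 + 7 = 18
Path B total = 5 + 4 + 12 + 12 + 8 = 41
Critical path = longest path = max(18, 41) = 41

41


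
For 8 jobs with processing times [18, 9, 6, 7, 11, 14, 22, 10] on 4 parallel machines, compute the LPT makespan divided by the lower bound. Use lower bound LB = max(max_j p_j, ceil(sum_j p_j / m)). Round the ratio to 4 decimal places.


LPT order: [22, 18, 14, 11, 10, 9, 7, 6]
Machine loads after assignment: [22, 25, 23, 27]
LPT makespan = 27
Lower bound = max(max_job, ceil(total/4)) = max(22, 25) = 25
Ratio = 27 / 25 = 1.08

1.08


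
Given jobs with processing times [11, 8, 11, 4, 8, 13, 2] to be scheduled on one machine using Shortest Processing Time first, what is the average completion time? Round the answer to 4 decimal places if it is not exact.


Sort jobs by processing time (SPT order): [2, 4, 8, 8, 11, 11, 13]
Compute completion times sequentially:
  Job 1: processing = 2, completes at 2
  Job 2: processing = 4, completes at 6
  Job 3: processing = 8, completes at 14
  Job 4: processing = 8, completes at 22
  Job 5: processing = 11, completes at 33
  Job 6: processing = 11, completes at 44
  Job 7: processing = 13, completes at 57
Sum of completion times = 178
Average completion time = 178/7 = 25.4286

25.4286


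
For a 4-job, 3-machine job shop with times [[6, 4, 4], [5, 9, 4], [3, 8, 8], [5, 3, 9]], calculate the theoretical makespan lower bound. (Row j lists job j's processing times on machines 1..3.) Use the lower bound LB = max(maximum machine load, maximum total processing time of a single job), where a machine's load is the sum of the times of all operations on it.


Machine loads:
  Machine 1: 6 + 5 + 3 + 5 = 19
  Machine 2: 4 + 9 + 8 + 3 = 24
  Machine 3: 4 + 4 + 8 + 9 = 25
Max machine load = 25
Job totals:
  Job 1: 14
  Job 2: 18
  Job 3: 19
  Job 4: 17
Max job total = 19
Lower bound = max(25, 19) = 25

25


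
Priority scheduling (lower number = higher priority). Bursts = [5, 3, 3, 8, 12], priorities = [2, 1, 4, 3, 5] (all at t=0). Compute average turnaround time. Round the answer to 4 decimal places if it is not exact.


Sort by priority (ascending = highest first):
Order: [(1, 3), (2, 5), (3, 8), (4, 3), (5, 12)]
Completion times:
  Priority 1, burst=3, C=3
  Priority 2, burst=5, C=8
  Priority 3, burst=8, C=16
  Priority 4, burst=3, C=19
  Priority 5, burst=12, C=31
Average turnaround = 77/5 = 15.4

15.4


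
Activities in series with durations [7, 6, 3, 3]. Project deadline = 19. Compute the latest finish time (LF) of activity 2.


LF(activity 2) = deadline - sum of successor durations
Successors: activities 3 through 4 with durations [3, 3]
Sum of successor durations = 6
LF = 19 - 6 = 13

13


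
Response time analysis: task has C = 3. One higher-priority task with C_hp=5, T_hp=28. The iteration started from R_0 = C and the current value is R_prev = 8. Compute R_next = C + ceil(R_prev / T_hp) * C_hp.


R_next = C + ceil(R_prev / T_hp) * C_hp
ceil(8 / 28) = ceil(0.2857) = 1
Interference = 1 * 5 = 5
R_next = 3 + 5 = 8
R_next = R_prev, so the iteration has converged (response time = 8).

8


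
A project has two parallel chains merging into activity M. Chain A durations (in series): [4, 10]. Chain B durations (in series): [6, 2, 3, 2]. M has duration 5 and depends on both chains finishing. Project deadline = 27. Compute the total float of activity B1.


Forward pass: ES(B1) = sum of predecessors on chain B = 0
EF = ES + duration = 0 + 6 = 6
Backward pass: LF(M) = deadline = 27; LS(M) = 27 - 5 = 22
LF(B1) = LS(M) - sum(successors on chain B) = 22 - 7 = 15
LS = LF - duration = 15 - 6 = 9
Total float = LS - ES = 9 - 0 = 9

9


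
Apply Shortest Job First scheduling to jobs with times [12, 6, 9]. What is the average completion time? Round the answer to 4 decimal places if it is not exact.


SJF order (ascending): [6, 9, 12]
Completion times:
  Job 1: burst=6, C=6
  Job 2: burst=9, C=15
  Job 3: burst=12, C=27
Average completion = 48/3 = 16.0

16.0


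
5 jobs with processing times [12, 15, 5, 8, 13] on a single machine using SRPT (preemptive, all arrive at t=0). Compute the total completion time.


Since all jobs arrive at t=0, SRPT equals SPT ordering.
SPT order: [5, 8, 12, 13, 15]
Completion times:
  Job 1: p=5, C=5
  Job 2: p=8, C=13
  Job 3: p=12, C=25
  Job 4: p=13, C=38
  Job 5: p=15, C=53
Total completion time = 5 + 13 + 25 + 38 + 53 = 134

134


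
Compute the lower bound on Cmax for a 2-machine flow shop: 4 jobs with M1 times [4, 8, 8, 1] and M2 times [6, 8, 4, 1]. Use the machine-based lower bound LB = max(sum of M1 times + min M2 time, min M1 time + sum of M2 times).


LB1 = sum(M1 times) + min(M2 times) = 21 + 1 = 22
LB2 = min(M1 times) + sum(M2 times) = 1 + 19 = 20
Lower bound = max(LB1, LB2) = max(22, 20) = 22

22


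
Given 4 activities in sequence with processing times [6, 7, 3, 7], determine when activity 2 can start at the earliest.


Activity 2 starts after activities 1 through 1 complete.
Predecessor durations: [6]
ES = 6 = 6

6


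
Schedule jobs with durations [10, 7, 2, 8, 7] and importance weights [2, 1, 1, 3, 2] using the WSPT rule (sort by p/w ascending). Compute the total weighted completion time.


Compute p/w ratios and sort ascending (WSPT): [(2, 1), (8, 3), (7, 2), (10, 2), (7, 1)]
Compute weighted completion times:
  Job (p=2,w=1): C=2, w*C=1*2=2
  Job (p=8,w=3): C=10, w*C=3*10=30
  Job (p=7,w=2): C=17, w*C=2*17=34
  Job (p=10,w=2): C=27, w*C=2*27=54
  Job (p=7,w=1): C=34, w*C=1*34=34
Total weighted completion time = 154

154


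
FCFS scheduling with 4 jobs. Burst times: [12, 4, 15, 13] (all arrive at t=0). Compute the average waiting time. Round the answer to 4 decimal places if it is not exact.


FCFS order (as given): [12, 4, 15, 13]
Waiting times:
  Job 1: wait = 0
  Job 2: wait = 12
  Job 3: wait = 16
  Job 4: wait = 31
Sum of waiting times = 59
Average waiting time = 59/4 = 14.75

14.75


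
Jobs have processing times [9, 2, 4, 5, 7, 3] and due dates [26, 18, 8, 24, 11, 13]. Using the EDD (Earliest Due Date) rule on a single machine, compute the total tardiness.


Sort by due date (EDD order): [(4, 8), (7, 11), (3, 13), (2, 18), (5, 24), (9, 26)]
Compute completion times and tardiness:
  Job 1: p=4, d=8, C=4, tardiness=max(0,4-8)=0
  Job 2: p=7, d=11, C=11, tardiness=max(0,11-11)=0
  Job 3: p=3, d=13, C=14, tardiness=max(0,14-13)=1
  Job 4: p=2, d=18, C=16, tardiness=max(0,16-18)=0
  Job 5: p=5, d=24, C=21, tardiness=max(0,21-24)=0
  Job 6: p=9, d=26, C=30, tardiness=max(0,30-26)=4
Total tardiness = 5

5


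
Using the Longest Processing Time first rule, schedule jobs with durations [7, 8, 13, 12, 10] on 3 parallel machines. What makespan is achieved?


Sort jobs in decreasing order (LPT): [13, 12, 10, 8, 7]
Assign each job to the least loaded machine:
  Machine 1: jobs [13], load = 13
  Machine 2: jobs [12, 7], load = 19
  Machine 3: jobs [10, 8], load = 18
Makespan = max load = 19

19


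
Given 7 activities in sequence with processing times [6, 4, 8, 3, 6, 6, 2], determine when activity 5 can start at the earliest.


Activity 5 starts after activities 1 through 4 complete.
Predecessor durations: [6, 4, 8, 3]
ES = 6 + 4 + 8 + 3 = 21

21


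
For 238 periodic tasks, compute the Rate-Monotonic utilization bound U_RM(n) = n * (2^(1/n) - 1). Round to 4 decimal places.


Compute 2^(1/238) = 1.0029166282
Subtract 1: 1.0029166282 - 1 = 0.0029166282
Multiply by n: 238 * 0.0029166282 = 0.6941575116
Round to 4 dp: 0.6942

0.6942


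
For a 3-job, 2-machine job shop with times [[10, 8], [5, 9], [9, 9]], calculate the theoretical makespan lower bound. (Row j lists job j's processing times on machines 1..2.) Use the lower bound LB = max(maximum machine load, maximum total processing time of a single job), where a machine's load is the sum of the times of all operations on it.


Machine loads:
  Machine 1: 10 + 5 + 9 = 24
  Machine 2: 8 + 9 + 9 = 26
Max machine load = 26
Job totals:
  Job 1: 18
  Job 2: 14
  Job 3: 18
Max job total = 18
Lower bound = max(26, 18) = 26

26


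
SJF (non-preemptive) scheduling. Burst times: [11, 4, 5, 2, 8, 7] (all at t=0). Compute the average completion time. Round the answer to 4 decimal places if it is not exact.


SJF order (ascending): [2, 4, 5, 7, 8, 11]
Completion times:
  Job 1: burst=2, C=2
  Job 2: burst=4, C=6
  Job 3: burst=5, C=11
  Job 4: burst=7, C=18
  Job 5: burst=8, C=26
  Job 6: burst=11, C=37
Average completion = 100/6 = 16.6667

16.6667


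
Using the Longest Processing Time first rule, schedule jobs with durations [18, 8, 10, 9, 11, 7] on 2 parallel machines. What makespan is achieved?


Sort jobs in decreasing order (LPT): [18, 11, 10, 9, 8, 7]
Assign each job to the least loaded machine:
  Machine 1: jobs [18, 9, 7], load = 34
  Machine 2: jobs [11, 10, 8], load = 29
Makespan = max load = 34

34


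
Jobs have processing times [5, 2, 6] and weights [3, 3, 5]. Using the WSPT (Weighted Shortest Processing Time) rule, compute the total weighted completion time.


Compute p/w ratios and sort ascending (WSPT): [(2, 3), (6, 5), (5, 3)]
Compute weighted completion times:
  Job (p=2,w=3): C=2, w*C=3*2=6
  Job (p=6,w=5): C=8, w*C=5*8=40
  Job (p=5,w=3): C=13, w*C=3*13=39
Total weighted completion time = 85

85


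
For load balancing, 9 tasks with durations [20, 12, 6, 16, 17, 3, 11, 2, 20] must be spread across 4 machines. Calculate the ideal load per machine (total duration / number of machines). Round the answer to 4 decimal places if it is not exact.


Total processing time = 20 + 12 + 6 + 16 + 17 + 3 + 11 + 2 + 20 = 107
Number of machines = 4
Ideal balanced load = 107 / 4 = 26.75

26.75


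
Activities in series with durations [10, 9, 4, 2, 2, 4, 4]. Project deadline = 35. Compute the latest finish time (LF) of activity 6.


LF(activity 6) = deadline - sum of successor durations
Successors: activities 7 through 7 with durations [4]
Sum of successor durations = 4
LF = 35 - 4 = 31

31


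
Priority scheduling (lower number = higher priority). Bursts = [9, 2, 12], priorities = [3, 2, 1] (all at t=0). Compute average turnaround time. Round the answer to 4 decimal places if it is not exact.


Sort by priority (ascending = highest first):
Order: [(1, 12), (2, 2), (3, 9)]
Completion times:
  Priority 1, burst=12, C=12
  Priority 2, burst=2, C=14
  Priority 3, burst=9, C=23
Average turnaround = 49/3 = 16.3333

16.3333


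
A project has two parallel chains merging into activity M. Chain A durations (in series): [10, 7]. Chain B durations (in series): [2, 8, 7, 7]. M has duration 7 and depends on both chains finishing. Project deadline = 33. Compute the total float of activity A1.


Forward pass: ES(A1) = sum of predecessors on chain A = 0
EF = ES + duration = 0 + 10 = 10
Backward pass: LF(M) = deadline = 33; LS(M) = 33 - 7 = 26
LF(A1) = LS(M) - sum(successors on chain A) = 26 - 7 = 19
LS = LF - duration = 19 - 10 = 9
Total float = LS - ES = 9 - 0 = 9

9


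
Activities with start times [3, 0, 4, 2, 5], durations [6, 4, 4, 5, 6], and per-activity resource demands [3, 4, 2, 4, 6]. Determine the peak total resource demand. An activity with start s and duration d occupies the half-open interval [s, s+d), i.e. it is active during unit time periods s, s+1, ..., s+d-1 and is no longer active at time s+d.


Each activity i is active on [start_i, start_i + duration_i).
Compute total resource usage per time slot:
  t=0: active resources = [4], total = 4
  t=1: active resources = [4], total = 4
  t=2: active resources = [4, 4], total = 8
  t=3: active resources = [3, 4, 4], total = 11
  t=4: active resources = [3, 2, 4], total = 9
  t=5: active resources = [3, 2, 4, 6], total = 15
  t=6: active resources = [3, 2, 4, 6], total = 15
  t=7: active resources = [3, 2, 6], total = 11
  t=8: active resources = [3, 6], total = 9
  t=9: active resources = [6], total = 6
  t=10: active resources = [6], total = 6
Peak resource demand = 15

15


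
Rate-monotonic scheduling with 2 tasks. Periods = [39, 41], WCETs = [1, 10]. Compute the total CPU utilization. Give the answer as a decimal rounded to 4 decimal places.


Compute individual utilizations (exact fractions):
  Task 1: C/T = 1/39 (approx. 0.0256)
  Task 2: C/T = 10/41 (approx. 0.2439)
Total utilization U = 1/39 + 10/41 = 431/1599
Rounded to 4 decimal places: U = 0.2695
RM (Liu & Layland) bound for 2 tasks = 0.828427; compare with U = 431/1599 (approx. 0.269543)
U <= bound, so schedulable by RM sufficient condition.

0.2695


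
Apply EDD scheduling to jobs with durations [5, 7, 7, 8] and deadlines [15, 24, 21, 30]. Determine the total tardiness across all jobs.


Sort by due date (EDD order): [(5, 15), (7, 21), (7, 24), (8, 30)]
Compute completion times and tardiness:
  Job 1: p=5, d=15, C=5, tardiness=max(0,5-15)=0
  Job 2: p=7, d=21, C=12, tardiness=max(0,12-21)=0
  Job 3: p=7, d=24, C=19, tardiness=max(0,19-24)=0
  Job 4: p=8, d=30, C=27, tardiness=max(0,27-30)=0
Total tardiness = 0

0


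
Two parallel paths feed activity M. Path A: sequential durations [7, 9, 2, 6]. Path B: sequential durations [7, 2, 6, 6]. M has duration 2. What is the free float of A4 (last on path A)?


ES(A4) = sum of predecessors on chain A = 18
EF(A4) = ES + duration = 18 + 6 = 24
Successor of A4 is M. ES(M) = max(sum(A), sum(B)) = max(24, 21) = 24
Free float = ES(successor) - EF(current) = 24 - 24 = 0

0


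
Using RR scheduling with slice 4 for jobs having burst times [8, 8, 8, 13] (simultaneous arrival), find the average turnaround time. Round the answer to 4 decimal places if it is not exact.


Time quantum = 4
Execution trace:
  J1 runs 4 units, time = 4
  J2 runs 4 units, time = 8
  J3 runs 4 units, time = 12
  J4 runs 4 units, time = 16
  J1 runs 4 units, time = 20
  J2 runs 4 units, time = 24
  J3 runs 4 units, time = 28
  J4 runs 4 units, time = 32
  J4 runs 4 units, time = 36
  J4 runs 1 units, time = 37
Finish times: [20, 24, 28, 37]
Average turnaround = 109/4 = 27.25

27.25


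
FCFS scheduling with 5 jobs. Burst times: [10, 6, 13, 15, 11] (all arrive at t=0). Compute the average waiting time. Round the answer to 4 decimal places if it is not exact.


FCFS order (as given): [10, 6, 13, 15, 11]
Waiting times:
  Job 1: wait = 0
  Job 2: wait = 10
  Job 3: wait = 16
  Job 4: wait = 29
  Job 5: wait = 44
Sum of waiting times = 99
Average waiting time = 99/5 = 19.8

19.8


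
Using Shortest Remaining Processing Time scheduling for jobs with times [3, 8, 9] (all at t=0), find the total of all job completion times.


Since all jobs arrive at t=0, SRPT equals SPT ordering.
SPT order: [3, 8, 9]
Completion times:
  Job 1: p=3, C=3
  Job 2: p=8, C=11
  Job 3: p=9, C=20
Total completion time = 3 + 11 + 20 = 34

34


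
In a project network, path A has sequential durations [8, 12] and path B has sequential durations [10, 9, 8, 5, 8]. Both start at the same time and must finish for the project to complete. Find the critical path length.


Path A total = 8 + 12 = 20
Path B total = 10 + 9 + 8 + 5 + 8 = 40
Critical path = longest path = max(20, 40) = 40

40


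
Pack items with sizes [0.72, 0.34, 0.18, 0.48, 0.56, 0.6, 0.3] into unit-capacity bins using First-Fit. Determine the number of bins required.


Place items sequentially using First-Fit:
  Item 0.72 -> new Bin 1
  Item 0.34 -> new Bin 2
  Item 0.18 -> Bin 1 (now 0.9)
  Item 0.48 -> Bin 2 (now 0.82)
  Item 0.56 -> new Bin 3
  Item 0.6 -> new Bin 4
  Item 0.3 -> Bin 3 (now 0.86)
Total bins used = 4

4


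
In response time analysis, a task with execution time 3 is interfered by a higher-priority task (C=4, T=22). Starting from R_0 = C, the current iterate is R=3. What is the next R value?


R_next = C + ceil(R_prev / T_hp) * C_hp
ceil(3 / 22) = ceil(0.1364) = 1
Interference = 1 * 4 = 4
R_next = 3 + 4 = 7

7


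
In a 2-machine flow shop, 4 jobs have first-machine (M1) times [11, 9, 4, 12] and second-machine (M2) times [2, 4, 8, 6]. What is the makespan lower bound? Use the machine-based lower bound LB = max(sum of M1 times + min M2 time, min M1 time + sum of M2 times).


LB1 = sum(M1 times) + min(M2 times) = 36 + 2 = 38
LB2 = min(M1 times) + sum(M2 times) = 4 + 20 = 24
Lower bound = max(LB1, LB2) = max(38, 24) = 38

38


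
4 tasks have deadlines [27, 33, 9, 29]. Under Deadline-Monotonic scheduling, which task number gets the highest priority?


Sort tasks by relative deadline (ascending):
  Task 3: deadline = 9
  Task 1: deadline = 27
  Task 4: deadline = 29
  Task 2: deadline = 33
Priority order (highest first): [3, 1, 4, 2]
Highest priority task = 3

3


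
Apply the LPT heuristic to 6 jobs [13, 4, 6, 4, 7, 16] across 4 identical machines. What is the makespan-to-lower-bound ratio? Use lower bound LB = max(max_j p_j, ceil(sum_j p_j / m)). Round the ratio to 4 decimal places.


LPT order: [16, 13, 7, 6, 4, 4]
Machine loads after assignment: [16, 13, 11, 10]
LPT makespan = 16
Lower bound = max(max_job, ceil(total/4)) = max(16, 13) = 16
Ratio = 16 / 16 = 1.0

1.0


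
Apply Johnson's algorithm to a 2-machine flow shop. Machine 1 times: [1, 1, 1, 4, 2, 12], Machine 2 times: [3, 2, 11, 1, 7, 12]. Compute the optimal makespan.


Apply Johnson's rule:
  Group 1 (a <= b): [(1, 1, 3), (2, 1, 2), (3, 1, 11), (5, 2, 7), (6, 12, 12)]
  Group 2 (a > b): [(4, 4, 1)]
Optimal job order: [1, 2, 3, 5, 6, 4]
Schedule:
  Job 1: M1 done at 1, M2 done at 4
  Job 2: M1 done at 2, M2 done at 6
  Job 3: M1 done at 3, M2 done at 17
  Job 5: M1 done at 5, M2 done at 24
  Job 6: M1 done at 17, M2 done at 36
  Job 4: M1 done at 21, M2 done at 37
Makespan = 37

37


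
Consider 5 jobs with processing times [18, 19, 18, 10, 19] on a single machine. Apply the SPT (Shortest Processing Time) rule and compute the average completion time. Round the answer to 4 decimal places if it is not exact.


Sort jobs by processing time (SPT order): [10, 18, 18, 19, 19]
Compute completion times sequentially:
  Job 1: processing = 10, completes at 10
  Job 2: processing = 18, completes at 28
  Job 3: processing = 18, completes at 46
  Job 4: processing = 19, completes at 65
  Job 5: processing = 19, completes at 84
Sum of completion times = 233
Average completion time = 233/5 = 46.6

46.6


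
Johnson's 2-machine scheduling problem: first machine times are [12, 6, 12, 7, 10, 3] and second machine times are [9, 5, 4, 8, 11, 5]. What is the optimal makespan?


Apply Johnson's rule:
  Group 1 (a <= b): [(6, 3, 5), (4, 7, 8), (5, 10, 11)]
  Group 2 (a > b): [(1, 12, 9), (2, 6, 5), (3, 12, 4)]
Optimal job order: [6, 4, 5, 1, 2, 3]
Schedule:
  Job 6: M1 done at 3, M2 done at 8
  Job 4: M1 done at 10, M2 done at 18
  Job 5: M1 done at 20, M2 done at 31
  Job 1: M1 done at 32, M2 done at 41
  Job 2: M1 done at 38, M2 done at 46
  Job 3: M1 done at 50, M2 done at 54
Makespan = 54

54


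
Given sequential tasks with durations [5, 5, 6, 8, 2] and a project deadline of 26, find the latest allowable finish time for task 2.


LF(activity 2) = deadline - sum of successor durations
Successors: activities 3 through 5 with durations [6, 8, 2]
Sum of successor durations = 16
LF = 26 - 16 = 10

10


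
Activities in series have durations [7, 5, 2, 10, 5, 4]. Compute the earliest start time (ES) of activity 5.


Activity 5 starts after activities 1 through 4 complete.
Predecessor durations: [7, 5, 2, 10]
ES = 7 + 5 + 2 + 10 = 24

24


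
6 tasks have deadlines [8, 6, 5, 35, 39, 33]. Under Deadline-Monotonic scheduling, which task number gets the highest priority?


Sort tasks by relative deadline (ascending):
  Task 3: deadline = 5
  Task 2: deadline = 6
  Task 1: deadline = 8
  Task 6: deadline = 33
  Task 4: deadline = 35
  Task 5: deadline = 39
Priority order (highest first): [3, 2, 1, 6, 4, 5]
Highest priority task = 3

3


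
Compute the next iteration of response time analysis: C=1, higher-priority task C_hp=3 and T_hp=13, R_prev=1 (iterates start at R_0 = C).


R_next = C + ceil(R_prev / T_hp) * C_hp
ceil(1 / 13) = ceil(0.0769) = 1
Interference = 1 * 3 = 3
R_next = 1 + 3 = 4

4


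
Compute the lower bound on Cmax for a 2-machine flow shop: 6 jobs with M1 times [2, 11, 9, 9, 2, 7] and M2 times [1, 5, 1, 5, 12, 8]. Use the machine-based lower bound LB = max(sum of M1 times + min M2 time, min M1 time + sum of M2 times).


LB1 = sum(M1 times) + min(M2 times) = 40 + 1 = 41
LB2 = min(M1 times) + sum(M2 times) = 2 + 32 = 34
Lower bound = max(LB1, LB2) = max(41, 34) = 41

41


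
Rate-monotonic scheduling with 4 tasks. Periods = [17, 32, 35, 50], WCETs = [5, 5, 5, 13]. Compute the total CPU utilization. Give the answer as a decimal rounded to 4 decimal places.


Compute individual utilizations (exact fractions):
  Task 1: C/T = 5/17 (approx. 0.2941)
  Task 2: C/T = 5/32 (approx. 0.1563)
  Task 3: C/T = 5/35 = 1/7 (approx. 0.1429)
  Task 4: C/T = 13/50 (approx. 0.26)
Total utilization U = 5/17 + 5/32 + 1/7 + 13/50 = 81227/95200
Rounded to 4 decimal places: U = 0.8532
RM (Liu & Layland) bound for 4 tasks = 0.756828; compare with U = 81227/95200 (approx. 0.853225)
bound < U <= 1, so the RM sufficient condition is not met (inconclusive; an exact test such as response-time analysis is needed).

0.8532


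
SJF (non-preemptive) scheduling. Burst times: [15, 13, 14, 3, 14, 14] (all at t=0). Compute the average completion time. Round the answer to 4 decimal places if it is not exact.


SJF order (ascending): [3, 13, 14, 14, 14, 15]
Completion times:
  Job 1: burst=3, C=3
  Job 2: burst=13, C=16
  Job 3: burst=14, C=30
  Job 4: burst=14, C=44
  Job 5: burst=14, C=58
  Job 6: burst=15, C=73
Average completion = 224/6 = 37.3333

37.3333


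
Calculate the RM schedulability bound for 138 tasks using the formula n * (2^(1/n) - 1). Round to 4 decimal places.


Compute 2^(1/138) = 1.0050354411
Subtract 1: 1.0050354411 - 1 = 0.0050354411
Multiply by n: 138 * 0.0050354411 = 0.6948908718
Round to 4 dp: 0.6949

0.6949


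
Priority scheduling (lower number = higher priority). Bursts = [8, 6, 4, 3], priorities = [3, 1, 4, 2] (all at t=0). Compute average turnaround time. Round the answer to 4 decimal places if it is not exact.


Sort by priority (ascending = highest first):
Order: [(1, 6), (2, 3), (3, 8), (4, 4)]
Completion times:
  Priority 1, burst=6, C=6
  Priority 2, burst=3, C=9
  Priority 3, burst=8, C=17
  Priority 4, burst=4, C=21
Average turnaround = 53/4 = 13.25

13.25


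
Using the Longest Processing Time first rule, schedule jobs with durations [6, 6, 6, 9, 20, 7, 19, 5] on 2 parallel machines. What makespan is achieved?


Sort jobs in decreasing order (LPT): [20, 19, 9, 7, 6, 6, 6, 5]
Assign each job to the least loaded machine:
  Machine 1: jobs [20, 7, 6, 6], load = 39
  Machine 2: jobs [19, 9, 6, 5], load = 39
Makespan = max load = 39

39


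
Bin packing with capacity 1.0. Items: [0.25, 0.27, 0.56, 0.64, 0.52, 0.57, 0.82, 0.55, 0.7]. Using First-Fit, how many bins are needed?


Place items sequentially using First-Fit:
  Item 0.25 -> new Bin 1
  Item 0.27 -> Bin 1 (now 0.52)
  Item 0.56 -> new Bin 2
  Item 0.64 -> new Bin 3
  Item 0.52 -> new Bin 4
  Item 0.57 -> new Bin 5
  Item 0.82 -> new Bin 6
  Item 0.55 -> new Bin 7
  Item 0.7 -> new Bin 8
Total bins used = 8

8


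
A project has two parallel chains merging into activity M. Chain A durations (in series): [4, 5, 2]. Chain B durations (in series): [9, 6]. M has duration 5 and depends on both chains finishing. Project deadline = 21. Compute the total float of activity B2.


Forward pass: ES(B2) = sum of predecessors on chain B = 9
EF = ES + duration = 9 + 6 = 15
Backward pass: LF(M) = deadline = 21; LS(M) = 21 - 5 = 16
LF(B2) = LS(M) - sum(successors on chain B) = 16 - 0 = 16
LS = LF - duration = 16 - 6 = 10
Total float = LS - ES = 10 - 9 = 1

1


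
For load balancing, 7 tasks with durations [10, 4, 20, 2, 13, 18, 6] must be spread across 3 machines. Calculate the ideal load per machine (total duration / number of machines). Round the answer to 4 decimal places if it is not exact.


Total processing time = 10 + 4 + 20 + 2 + 13 + 18 + 6 = 73
Number of machines = 3
Ideal balanced load = 73 / 3 = 24.3333

24.3333


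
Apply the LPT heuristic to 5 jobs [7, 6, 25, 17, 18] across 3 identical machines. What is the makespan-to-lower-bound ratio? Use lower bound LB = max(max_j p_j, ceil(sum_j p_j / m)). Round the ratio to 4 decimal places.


LPT order: [25, 18, 17, 7, 6]
Machine loads after assignment: [25, 24, 24]
LPT makespan = 25
Lower bound = max(max_job, ceil(total/3)) = max(25, 25) = 25
Ratio = 25 / 25 = 1.0

1.0


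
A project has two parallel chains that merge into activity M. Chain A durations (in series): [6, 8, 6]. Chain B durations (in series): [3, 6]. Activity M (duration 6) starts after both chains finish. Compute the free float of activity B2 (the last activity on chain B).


ES(B2) = sum of predecessors on chain B = 3
EF(B2) = ES + duration = 3 + 6 = 9
Successor of B2 is M. ES(M) = max(sum(A), sum(B)) = max(20, 9) = 20
Free float = ES(successor) - EF(current) = 20 - 9 = 11

11


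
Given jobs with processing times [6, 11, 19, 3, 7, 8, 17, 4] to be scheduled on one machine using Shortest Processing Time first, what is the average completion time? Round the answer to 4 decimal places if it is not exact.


Sort jobs by processing time (SPT order): [3, 4, 6, 7, 8, 11, 17, 19]
Compute completion times sequentially:
  Job 1: processing = 3, completes at 3
  Job 2: processing = 4, completes at 7
  Job 3: processing = 6, completes at 13
  Job 4: processing = 7, completes at 20
  Job 5: processing = 8, completes at 28
  Job 6: processing = 11, completes at 39
  Job 7: processing = 17, completes at 56
  Job 8: processing = 19, completes at 75
Sum of completion times = 241
Average completion time = 241/8 = 30.125

30.125


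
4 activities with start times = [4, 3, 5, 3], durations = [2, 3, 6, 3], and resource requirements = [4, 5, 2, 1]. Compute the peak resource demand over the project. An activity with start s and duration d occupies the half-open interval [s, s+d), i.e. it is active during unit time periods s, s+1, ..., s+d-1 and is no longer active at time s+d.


Each activity i is active on [start_i, start_i + duration_i).
Compute total resource usage per time slot:
  t=0: active resources = [], total = 0
  t=1: active resources = [], total = 0
  t=2: active resources = [], total = 0
  t=3: active resources = [5, 1], total = 6
  t=4: active resources = [4, 5, 1], total = 10
  t=5: active resources = [4, 5, 2, 1], total = 12
  t=6: active resources = [2], total = 2
  t=7: active resources = [2], total = 2
  t=8: active resources = [2], total = 2
  t=9: active resources = [2], total = 2
  t=10: active resources = [2], total = 2
Peak resource demand = 12

12


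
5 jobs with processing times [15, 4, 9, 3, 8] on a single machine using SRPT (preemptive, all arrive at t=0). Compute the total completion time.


Since all jobs arrive at t=0, SRPT equals SPT ordering.
SPT order: [3, 4, 8, 9, 15]
Completion times:
  Job 1: p=3, C=3
  Job 2: p=4, C=7
  Job 3: p=8, C=15
  Job 4: p=9, C=24
  Job 5: p=15, C=39
Total completion time = 3 + 7 + 15 + 24 + 39 = 88

88


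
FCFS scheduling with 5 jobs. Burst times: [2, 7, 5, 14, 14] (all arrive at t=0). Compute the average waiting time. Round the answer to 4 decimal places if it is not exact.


FCFS order (as given): [2, 7, 5, 14, 14]
Waiting times:
  Job 1: wait = 0
  Job 2: wait = 2
  Job 3: wait = 9
  Job 4: wait = 14
  Job 5: wait = 28
Sum of waiting times = 53
Average waiting time = 53/5 = 10.6

10.6


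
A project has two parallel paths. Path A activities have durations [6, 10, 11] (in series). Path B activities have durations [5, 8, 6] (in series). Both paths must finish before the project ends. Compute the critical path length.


Path A total = 6 + 10 + 11 = 27
Path B total = 5 + 8 + 6 = 19
Critical path = longest path = max(27, 19) = 27

27


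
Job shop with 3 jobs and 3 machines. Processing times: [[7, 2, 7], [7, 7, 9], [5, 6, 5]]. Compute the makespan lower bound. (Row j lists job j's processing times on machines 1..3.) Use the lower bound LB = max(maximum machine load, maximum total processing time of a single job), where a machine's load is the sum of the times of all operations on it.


Machine loads:
  Machine 1: 7 + 7 + 5 = 19
  Machine 2: 2 + 7 + 6 = 15
  Machine 3: 7 + 9 + 5 = 21
Max machine load = 21
Job totals:
  Job 1: 16
  Job 2: 23
  Job 3: 16
Max job total = 23
Lower bound = max(21, 23) = 23

23


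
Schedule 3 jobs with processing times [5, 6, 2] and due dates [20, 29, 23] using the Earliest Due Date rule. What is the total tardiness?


Sort by due date (EDD order): [(5, 20), (2, 23), (6, 29)]
Compute completion times and tardiness:
  Job 1: p=5, d=20, C=5, tardiness=max(0,5-20)=0
  Job 2: p=2, d=23, C=7, tardiness=max(0,7-23)=0
  Job 3: p=6, d=29, C=13, tardiness=max(0,13-29)=0
Total tardiness = 0

0


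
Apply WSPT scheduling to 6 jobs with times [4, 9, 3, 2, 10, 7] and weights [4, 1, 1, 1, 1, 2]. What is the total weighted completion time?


Compute p/w ratios and sort ascending (WSPT): [(4, 4), (2, 1), (3, 1), (7, 2), (9, 1), (10, 1)]
Compute weighted completion times:
  Job (p=4,w=4): C=4, w*C=4*4=16
  Job (p=2,w=1): C=6, w*C=1*6=6
  Job (p=3,w=1): C=9, w*C=1*9=9
  Job (p=7,w=2): C=16, w*C=2*16=32
  Job (p=9,w=1): C=25, w*C=1*25=25
  Job (p=10,w=1): C=35, w*C=1*35=35
Total weighted completion time = 123

123


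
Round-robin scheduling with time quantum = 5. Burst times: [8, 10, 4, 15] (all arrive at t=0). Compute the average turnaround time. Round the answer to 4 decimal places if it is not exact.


Time quantum = 5
Execution trace:
  J1 runs 5 units, time = 5
  J2 runs 5 units, time = 10
  J3 runs 4 units, time = 14
  J4 runs 5 units, time = 19
  J1 runs 3 units, time = 22
  J2 runs 5 units, time = 27
  J4 runs 5 units, time = 32
  J4 runs 5 units, time = 37
Finish times: [22, 27, 14, 37]
Average turnaround = 100/4 = 25.0

25.0


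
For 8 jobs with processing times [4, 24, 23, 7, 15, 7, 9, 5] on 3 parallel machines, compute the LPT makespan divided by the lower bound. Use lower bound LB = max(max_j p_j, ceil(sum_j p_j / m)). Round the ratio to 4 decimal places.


LPT order: [24, 23, 15, 9, 7, 7, 5, 4]
Machine loads after assignment: [31, 30, 33]
LPT makespan = 33
Lower bound = max(max_job, ceil(total/3)) = max(24, 32) = 32
Ratio = 33 / 32 = 1.0313

1.0313


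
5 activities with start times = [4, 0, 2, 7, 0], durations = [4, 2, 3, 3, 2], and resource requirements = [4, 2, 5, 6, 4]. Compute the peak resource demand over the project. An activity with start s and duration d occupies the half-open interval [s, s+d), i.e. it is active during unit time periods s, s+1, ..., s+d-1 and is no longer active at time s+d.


Each activity i is active on [start_i, start_i + duration_i).
Compute total resource usage per time slot:
  t=0: active resources = [2, 4], total = 6
  t=1: active resources = [2, 4], total = 6
  t=2: active resources = [5], total = 5
  t=3: active resources = [5], total = 5
  t=4: active resources = [4, 5], total = 9
  t=5: active resources = [4], total = 4
  t=6: active resources = [4], total = 4
  t=7: active resources = [4, 6], total = 10
  t=8: active resources = [6], total = 6
  t=9: active resources = [6], total = 6
Peak resource demand = 10

10


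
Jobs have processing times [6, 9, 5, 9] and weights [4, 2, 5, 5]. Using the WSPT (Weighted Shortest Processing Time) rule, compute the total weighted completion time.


Compute p/w ratios and sort ascending (WSPT): [(5, 5), (6, 4), (9, 5), (9, 2)]
Compute weighted completion times:
  Job (p=5,w=5): C=5, w*C=5*5=25
  Job (p=6,w=4): C=11, w*C=4*11=44
  Job (p=9,w=5): C=20, w*C=5*20=100
  Job (p=9,w=2): C=29, w*C=2*29=58
Total weighted completion time = 227

227


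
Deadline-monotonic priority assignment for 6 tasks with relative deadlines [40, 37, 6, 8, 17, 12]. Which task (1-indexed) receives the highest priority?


Sort tasks by relative deadline (ascending):
  Task 3: deadline = 6
  Task 4: deadline = 8
  Task 6: deadline = 12
  Task 5: deadline = 17
  Task 2: deadline = 37
  Task 1: deadline = 40
Priority order (highest first): [3, 4, 6, 5, 2, 1]
Highest priority task = 3

3


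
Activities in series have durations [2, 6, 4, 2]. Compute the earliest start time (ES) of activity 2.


Activity 2 starts after activities 1 through 1 complete.
Predecessor durations: [2]
ES = 2 = 2

2


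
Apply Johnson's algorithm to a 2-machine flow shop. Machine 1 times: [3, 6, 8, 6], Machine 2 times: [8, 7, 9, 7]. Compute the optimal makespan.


Apply Johnson's rule:
  Group 1 (a <= b): [(1, 3, 8), (2, 6, 7), (4, 6, 7), (3, 8, 9)]
  Group 2 (a > b): []
Optimal job order: [1, 2, 4, 3]
Schedule:
  Job 1: M1 done at 3, M2 done at 11
  Job 2: M1 done at 9, M2 done at 18
  Job 4: M1 done at 15, M2 done at 25
  Job 3: M1 done at 23, M2 done at 34
Makespan = 34

34


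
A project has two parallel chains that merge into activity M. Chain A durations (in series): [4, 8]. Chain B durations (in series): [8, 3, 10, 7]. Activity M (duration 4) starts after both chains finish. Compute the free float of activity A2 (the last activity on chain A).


ES(A2) = sum of predecessors on chain A = 4
EF(A2) = ES + duration = 4 + 8 = 12
Successor of A2 is M. ES(M) = max(sum(A), sum(B)) = max(12, 28) = 28
Free float = ES(successor) - EF(current) = 28 - 12 = 16

16


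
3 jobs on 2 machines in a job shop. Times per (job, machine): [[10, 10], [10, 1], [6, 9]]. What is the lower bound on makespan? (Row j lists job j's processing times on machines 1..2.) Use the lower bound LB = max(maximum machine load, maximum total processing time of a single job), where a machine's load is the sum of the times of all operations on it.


Machine loads:
  Machine 1: 10 + 10 + 6 = 26
  Machine 2: 10 + 1 + 9 = 20
Max machine load = 26
Job totals:
  Job 1: 20
  Job 2: 11
  Job 3: 15
Max job total = 20
Lower bound = max(26, 20) = 26

26


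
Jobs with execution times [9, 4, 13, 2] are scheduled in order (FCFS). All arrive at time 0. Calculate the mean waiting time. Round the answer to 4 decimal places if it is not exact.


FCFS order (as given): [9, 4, 13, 2]
Waiting times:
  Job 1: wait = 0
  Job 2: wait = 9
  Job 3: wait = 13
  Job 4: wait = 26
Sum of waiting times = 48
Average waiting time = 48/4 = 12.0

12.0


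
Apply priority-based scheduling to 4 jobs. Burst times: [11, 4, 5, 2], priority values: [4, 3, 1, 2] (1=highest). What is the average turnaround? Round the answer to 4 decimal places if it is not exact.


Sort by priority (ascending = highest first):
Order: [(1, 5), (2, 2), (3, 4), (4, 11)]
Completion times:
  Priority 1, burst=5, C=5
  Priority 2, burst=2, C=7
  Priority 3, burst=4, C=11
  Priority 4, burst=11, C=22
Average turnaround = 45/4 = 11.25

11.25


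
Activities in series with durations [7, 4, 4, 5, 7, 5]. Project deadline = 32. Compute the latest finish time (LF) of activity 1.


LF(activity 1) = deadline - sum of successor durations
Successors: activities 2 through 6 with durations [4, 4, 5, 7, 5]
Sum of successor durations = 25
LF = 32 - 25 = 7

7


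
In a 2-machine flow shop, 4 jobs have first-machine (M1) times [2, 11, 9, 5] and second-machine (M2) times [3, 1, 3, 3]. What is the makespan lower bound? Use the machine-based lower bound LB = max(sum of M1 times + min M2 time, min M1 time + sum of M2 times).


LB1 = sum(M1 times) + min(M2 times) = 27 + 1 = 28
LB2 = min(M1 times) + sum(M2 times) = 2 + 10 = 12
Lower bound = max(LB1, LB2) = max(28, 12) = 28

28


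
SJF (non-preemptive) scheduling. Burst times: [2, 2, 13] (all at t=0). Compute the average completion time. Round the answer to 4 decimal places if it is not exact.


SJF order (ascending): [2, 2, 13]
Completion times:
  Job 1: burst=2, C=2
  Job 2: burst=2, C=4
  Job 3: burst=13, C=17
Average completion = 23/3 = 7.6667

7.6667
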